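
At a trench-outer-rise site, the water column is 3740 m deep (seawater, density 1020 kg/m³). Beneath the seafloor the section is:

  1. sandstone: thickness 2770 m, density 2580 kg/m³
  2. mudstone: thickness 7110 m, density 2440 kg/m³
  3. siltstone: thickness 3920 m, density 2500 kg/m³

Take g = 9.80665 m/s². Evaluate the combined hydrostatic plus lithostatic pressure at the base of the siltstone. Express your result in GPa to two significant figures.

0.37 GPa

seawater: 1020 kg/m³ × 9.80665 m/s² × 3740 m = 3.741×10^7 Pa = 0.03741 GPa
sandstone: 2580 kg/m³ × 9.80665 m/s² × 2770 m = 7.008×10^7 Pa = 0.07008 GPa
mudstone: 2440 kg/m³ × 9.80665 m/s² × 7110 m = 1.701×10^8 Pa = 0.1701 GPa
siltstone: 2500 kg/m³ × 9.80665 m/s² × 3920 m = 9.611×10^7 Pa = 0.09611 GPa
Total = 0.03741 + 0.07008 + 0.1701 + 0.09611 = 0.37373 GPa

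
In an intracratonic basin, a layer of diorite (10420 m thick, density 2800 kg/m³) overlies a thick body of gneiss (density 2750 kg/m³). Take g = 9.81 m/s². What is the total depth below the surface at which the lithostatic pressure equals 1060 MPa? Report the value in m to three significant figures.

39100 m

Pressure at base of upper layers: 2800×9.81×10420 = 2.862×10^8 Pa = 286.2 MPa
Remaining pressure to be supplied by gneiss: 1.060×10^9 − 2.862×10^8 = 7.738×10^8 Pa
Additional depth in gneiss = 7.738×10^8 Pa / (2750 kg/m³ × 9.81 m/s²) = 28683 m
Total depth = 10420 m + 28683 m = 39103 m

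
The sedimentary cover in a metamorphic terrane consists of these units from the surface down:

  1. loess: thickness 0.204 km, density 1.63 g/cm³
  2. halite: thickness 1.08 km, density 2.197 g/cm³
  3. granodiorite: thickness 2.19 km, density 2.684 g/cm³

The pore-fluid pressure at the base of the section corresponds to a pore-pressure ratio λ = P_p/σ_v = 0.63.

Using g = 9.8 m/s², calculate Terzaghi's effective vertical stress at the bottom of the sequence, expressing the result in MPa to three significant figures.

31.1 MPa

Overburden (lithostatic) stress σ_v:
loess: 1630 kg/m³ × 9.8 m/s² × 204 m = 3.259×10^6 Pa = 3.259 MPa
halite: 2197 kg/m³ × 9.8 m/s² × 1080 m = 2.325×10^7 Pa = 23.25 MPa
granodiorite: 2684 kg/m³ × 9.8 m/s² × 2190 m = 5.760×10^7 Pa = 57.60 MPa
Total = 3.259 + 23.25 + 57.60 = 84.116 MPa
Pore pressure P_p = λ·σ_v = 0.63 × 84.12 MPa = 52.99 MPa
Effective stress σ' = σ_v − P_p = 84.12 − 52.99 = 31.123 MPa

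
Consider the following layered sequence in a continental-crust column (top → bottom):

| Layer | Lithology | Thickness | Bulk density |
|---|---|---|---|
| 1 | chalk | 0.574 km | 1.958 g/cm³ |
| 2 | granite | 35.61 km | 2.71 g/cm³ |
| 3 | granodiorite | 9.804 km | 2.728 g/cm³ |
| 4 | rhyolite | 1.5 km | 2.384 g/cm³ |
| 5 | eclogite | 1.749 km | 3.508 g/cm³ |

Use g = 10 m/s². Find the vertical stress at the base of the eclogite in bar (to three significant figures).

chalk: 1958 kg/m³ × 10 m/s² × 574 m = 1.124×10^7 Pa = 112.4 bar
granite: 2710 kg/m³ × 10 m/s² × 35610 m = 9.650×10^8 Pa = 9650 bar
granodiorite: 2728 kg/m³ × 10 m/s² × 9804 m = 2.675×10^8 Pa = 2675 bar
rhyolite: 2384 kg/m³ × 10 m/s² × 1500 m = 3.576×10^7 Pa = 357.6 bar
eclogite: 3508 kg/m³ × 10 m/s² × 1749 m = 6.135×10^7 Pa = 613.5 bar
Total = 112.4 + 9650 + 2675 + 357.6 + 613.5 = 13408 bar

13400 bar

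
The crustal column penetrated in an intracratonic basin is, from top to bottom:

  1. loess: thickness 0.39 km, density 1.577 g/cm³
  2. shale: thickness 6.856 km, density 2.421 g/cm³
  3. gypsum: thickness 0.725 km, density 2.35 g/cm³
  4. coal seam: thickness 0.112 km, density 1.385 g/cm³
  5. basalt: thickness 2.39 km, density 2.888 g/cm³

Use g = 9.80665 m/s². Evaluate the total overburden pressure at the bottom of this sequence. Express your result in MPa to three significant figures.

255 MPa

loess: 1577 kg/m³ × 9.80665 m/s² × 390 m = 6.031×10^6 Pa = 6.031 MPa
shale: 2421 kg/m³ × 9.80665 m/s² × 6856 m = 1.628×10^8 Pa = 162.8 MPa
gypsum: 2350 kg/m³ × 9.80665 m/s² × 725 m = 1.671×10^7 Pa = 16.71 MPa
coal seam: 1385 kg/m³ × 9.80665 m/s² × 112 m = 1.521×10^6 Pa = 1.521 MPa
basalt: 2888 kg/m³ × 9.80665 m/s² × 2390 m = 6.769×10^7 Pa = 67.69 MPa
Total = 6.031 + 162.8 + 16.71 + 1.521 + 67.69 = 254.72 MPa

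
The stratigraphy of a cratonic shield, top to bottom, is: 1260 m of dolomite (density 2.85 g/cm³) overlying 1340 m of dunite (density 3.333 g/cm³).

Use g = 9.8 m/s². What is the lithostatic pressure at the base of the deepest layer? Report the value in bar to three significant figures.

dolomite: 2850 kg/m³ × 9.8 m/s² × 1260 m = 3.519×10^7 Pa = 351.9 bar
dunite: 3333 kg/m³ × 9.8 m/s² × 1340 m = 4.377×10^7 Pa = 437.7 bar
Total = 351.9 + 437.7 = 789.61 bar

790 bar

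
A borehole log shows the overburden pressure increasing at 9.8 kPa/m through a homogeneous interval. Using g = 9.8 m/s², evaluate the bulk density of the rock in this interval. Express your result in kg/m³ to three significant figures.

ρ = (dP/dz)/g = 9.8 kPa/m / 9.8 m/s² = 9800.0 Pa/m / 9.8 m/s² = 1000.0 kg/m³

1000 kg/m³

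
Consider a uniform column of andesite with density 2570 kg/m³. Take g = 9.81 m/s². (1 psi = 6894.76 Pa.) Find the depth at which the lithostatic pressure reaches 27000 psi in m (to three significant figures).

h = P/(ρg) = 27000 psi / (2570 kg/m³ × 9.81 m/s²) = 1.862×10^8 Pa / 25212 Pa/m = 7383.8 m

7380 m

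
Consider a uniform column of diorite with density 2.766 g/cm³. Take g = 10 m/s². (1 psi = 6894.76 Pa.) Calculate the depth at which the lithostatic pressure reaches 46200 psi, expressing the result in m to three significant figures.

h = P/(ρg) = 46200 psi / (2766 kg/m³ × 10 m/s²) = 3.185×10^8 Pa / 27660 Pa/m = 11516 m

11500 m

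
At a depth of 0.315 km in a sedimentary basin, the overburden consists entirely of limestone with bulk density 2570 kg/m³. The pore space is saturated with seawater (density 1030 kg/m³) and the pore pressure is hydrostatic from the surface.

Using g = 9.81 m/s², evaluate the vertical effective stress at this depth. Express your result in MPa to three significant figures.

Overburden (lithostatic) stress σ_v:
limestone: 2570 kg/m³ × 9.81 m/s² × 315 m = 7.942×10^6 Pa = 7.942 MPa
Pore pressure P_p = 1030 kg/m³ × 9.81 m/s² × 315 m = 3.183×10^6 Pa = 3.183 MPa
Effective stress σ' = σ_v − P_p = 7.942 − 3.183 = 4.7588 MPa

4.76 MPa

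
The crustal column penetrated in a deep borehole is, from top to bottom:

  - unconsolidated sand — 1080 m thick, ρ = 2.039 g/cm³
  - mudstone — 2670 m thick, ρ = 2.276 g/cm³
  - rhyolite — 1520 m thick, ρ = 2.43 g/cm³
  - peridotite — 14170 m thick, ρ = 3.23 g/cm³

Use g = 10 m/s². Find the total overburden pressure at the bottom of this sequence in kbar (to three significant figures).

unconsolidated sand: 2039 kg/m³ × 10 m/s² × 1080 m = 2.202×10^7 Pa = 0.2202 kbar
mudstone: 2276 kg/m³ × 10 m/s² × 2670 m = 6.077×10^7 Pa = 0.6077 kbar
rhyolite: 2430 kg/m³ × 10 m/s² × 1520 m = 3.694×10^7 Pa = 0.3694 kbar
peridotite: 3230 kg/m³ × 10 m/s² × 14170 m = 4.577×10^8 Pa = 4.577 kbar
Total = 0.2202 + 0.6077 + 0.3694 + 4.577 = 5.7742 kbar

5.77 kbar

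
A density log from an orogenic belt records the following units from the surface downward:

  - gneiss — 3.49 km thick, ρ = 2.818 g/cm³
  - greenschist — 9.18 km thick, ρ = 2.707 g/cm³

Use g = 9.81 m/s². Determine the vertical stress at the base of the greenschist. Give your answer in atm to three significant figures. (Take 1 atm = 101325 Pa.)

3360 atm

gneiss: 2818 kg/m³ × 9.81 m/s² × 3490 m = 9.648×10^7 Pa = 952.2 atm
greenschist: 2707 kg/m³ × 9.81 m/s² × 9180 m = 2.438×10^8 Pa = 2406 atm
Total = 952.2 + 2406 = 3358.1 atm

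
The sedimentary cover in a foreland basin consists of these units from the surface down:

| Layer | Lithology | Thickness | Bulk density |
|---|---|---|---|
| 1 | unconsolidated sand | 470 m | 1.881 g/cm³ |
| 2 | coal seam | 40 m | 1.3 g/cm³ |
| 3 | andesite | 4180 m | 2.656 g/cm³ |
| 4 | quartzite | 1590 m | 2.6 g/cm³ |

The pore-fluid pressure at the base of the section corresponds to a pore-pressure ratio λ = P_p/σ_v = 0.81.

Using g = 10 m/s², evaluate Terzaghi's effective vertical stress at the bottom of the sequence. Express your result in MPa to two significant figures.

Overburden (lithostatic) stress σ_v:
unconsolidated sand: 1881 kg/m³ × 10 m/s² × 470 m = 8.841×10^6 Pa = 8.841 MPa
coal seam: 1300 kg/m³ × 10 m/s² × 40 m = 5.200×10^5 Pa = 0.5200 MPa
andesite: 2656 kg/m³ × 10 m/s² × 4180 m = 1.110×10^8 Pa = 111.0 MPa
quartzite: 2600 kg/m³ × 10 m/s² × 1590 m = 4.134×10^7 Pa = 41.34 MPa
Total = 8.841 + 0.5200 + 111.0 + 41.34 = 161.72 MPa
Pore pressure P_p = λ·σ_v = 0.81 × 161.7 MPa = 131.0 MPa
Effective stress σ' = σ_v − P_p = 161.7 − 131.0 = 30.727 MPa

31 MPa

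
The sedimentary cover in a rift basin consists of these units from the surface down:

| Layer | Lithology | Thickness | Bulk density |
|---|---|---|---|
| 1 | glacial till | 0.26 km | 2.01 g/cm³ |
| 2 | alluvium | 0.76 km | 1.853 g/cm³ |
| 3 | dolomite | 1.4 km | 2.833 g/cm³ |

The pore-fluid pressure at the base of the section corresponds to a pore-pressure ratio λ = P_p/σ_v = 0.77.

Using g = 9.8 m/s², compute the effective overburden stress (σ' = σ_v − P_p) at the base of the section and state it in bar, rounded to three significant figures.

Overburden (lithostatic) stress σ_v:
glacial till: 2010 kg/m³ × 9.8 m/s² × 260 m = 5.121×10^6 Pa = 5.121 MPa
alluvium: 1853 kg/m³ × 9.8 m/s² × 760 m = 1.380×10^7 Pa = 13.80 MPa
dolomite: 2833 kg/m³ × 9.8 m/s² × 1400 m = 3.887×10^7 Pa = 38.87 MPa
Total = 5.121 + 13.80 + 38.87 = 57.791 MPa
Pore pressure P_p = λ·σ_v = 0.77 × 57.79 MPa = 44.50 MPa
Effective stress σ' = σ_v − P_p = 57.79 − 44.50 = 13.292 MPa = 132.92 bar

133 bar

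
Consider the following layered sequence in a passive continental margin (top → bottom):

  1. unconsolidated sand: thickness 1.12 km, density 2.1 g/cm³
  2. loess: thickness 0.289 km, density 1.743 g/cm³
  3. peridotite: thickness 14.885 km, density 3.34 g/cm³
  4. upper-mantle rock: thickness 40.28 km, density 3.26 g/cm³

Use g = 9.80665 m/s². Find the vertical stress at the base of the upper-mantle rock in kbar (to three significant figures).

unconsolidated sand: 2100 kg/m³ × 9.80665 m/s² × 1120 m = 2.307×10^7 Pa = 0.2307 kbar
loess: 1743 kg/m³ × 9.80665 m/s² × 289 m = 4.940×10^6 Pa = 0.04940 kbar
peridotite: 3340 kg/m³ × 9.80665 m/s² × 14885 m = 4.875×10^8 Pa = 4.875 kbar
upper-mantle rock: 3260 kg/m³ × 9.80665 m/s² × 40280 m = 1.288×10^9 Pa = 12.88 kbar
Total = 0.2307 + 0.04940 + 4.875 + 12.88 = 18.033 kbar

18.0 kbar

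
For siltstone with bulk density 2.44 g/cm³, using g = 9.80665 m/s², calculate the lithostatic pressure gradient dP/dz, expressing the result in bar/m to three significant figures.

0.239 bar/m

dP/dz = ρg = 2440 kg/m³ × 9.80665 m/s² = 23928 Pa/m
= 23928 Pa/m × (1 bar/m / 1.0000×10^5 Pa/m) = 0.23928 bar/m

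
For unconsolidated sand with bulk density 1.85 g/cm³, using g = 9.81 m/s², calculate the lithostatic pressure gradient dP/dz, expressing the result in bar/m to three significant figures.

dP/dz = ρg = 1850 kg/m³ × 9.81 m/s² = 18148 Pa/m
= 18148 Pa/m × (1 bar/m / 1.0000×10^5 Pa/m) = 0.18149 bar/m

0.181 bar/m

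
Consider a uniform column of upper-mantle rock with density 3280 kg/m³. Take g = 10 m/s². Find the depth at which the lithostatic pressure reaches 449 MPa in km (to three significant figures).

h = P/(ρg) = 449 MPa / (3280 kg/m³ × 10 m/s²) = 4.490×10^8 Pa / 32800 Pa/m = 13689 m
= 13.689 km

13.7 km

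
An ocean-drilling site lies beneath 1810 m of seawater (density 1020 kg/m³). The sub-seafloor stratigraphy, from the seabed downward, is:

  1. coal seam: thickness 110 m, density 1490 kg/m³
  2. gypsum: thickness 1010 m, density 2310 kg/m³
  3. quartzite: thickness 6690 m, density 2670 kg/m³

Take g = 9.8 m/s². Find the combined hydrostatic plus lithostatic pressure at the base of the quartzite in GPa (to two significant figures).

0.22 GPa

seawater: 1020 kg/m³ × 9.8 m/s² × 1810 m = 1.809×10^7 Pa = 0.01809 GPa
coal seam: 1490 kg/m³ × 9.8 m/s² × 110 m = 1.606×10^6 Pa = 1.606×10^-3 GPa
gypsum: 2310 kg/m³ × 9.8 m/s² × 1010 m = 2.286×10^7 Pa = 0.02286 GPa
quartzite: 2670 kg/m³ × 9.8 m/s² × 6690 m = 1.751×10^8 Pa = 0.1751 GPa
Total = 0.01809 + 1.606×10^-3 + 0.02286 + 0.1751 = 0.21761 GPa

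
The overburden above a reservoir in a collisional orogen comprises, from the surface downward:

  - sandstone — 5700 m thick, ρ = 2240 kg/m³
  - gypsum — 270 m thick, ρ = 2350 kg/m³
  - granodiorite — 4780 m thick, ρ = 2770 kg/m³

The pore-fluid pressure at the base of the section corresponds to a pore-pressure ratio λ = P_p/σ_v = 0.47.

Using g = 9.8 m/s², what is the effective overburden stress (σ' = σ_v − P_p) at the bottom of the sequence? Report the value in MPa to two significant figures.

140 MPa

Overburden (lithostatic) stress σ_v:
sandstone: 2240 kg/m³ × 9.8 m/s² × 5700 m = 1.251×10^8 Pa = 125.1 MPa
gypsum: 2350 kg/m³ × 9.8 m/s² × 270 m = 6.218×10^6 Pa = 6.218 MPa
granodiorite: 2770 kg/m³ × 9.8 m/s² × 4780 m = 1.298×10^8 Pa = 129.8 MPa
Total = 125.1 + 6.218 + 129.8 = 261.10 MPa
Pore pressure P_p = λ·σ_v = 0.47 × 261.1 MPa = 122.7 MPa
Effective stress σ' = σ_v − P_p = 261.1 − 122.7 = 138.38 MPa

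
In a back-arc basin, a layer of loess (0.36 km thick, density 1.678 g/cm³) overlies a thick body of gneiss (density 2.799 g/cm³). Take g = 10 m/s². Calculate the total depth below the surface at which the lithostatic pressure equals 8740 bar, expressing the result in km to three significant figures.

Pressure at base of upper layers: 1678×10×360 = 6.041×10^6 Pa = 60.41 bar
Remaining pressure to be supplied by gneiss: 8.740×10^8 − 6.041×10^6 = 8.680×10^8 Pa
Additional depth in gneiss = 8.680×10^8 Pa / (2799 kg/m³ × 10 m/s²) = 31010 m
Total depth = 360 m + 31010 m = 31370 m
= 31.370 km

31.4 km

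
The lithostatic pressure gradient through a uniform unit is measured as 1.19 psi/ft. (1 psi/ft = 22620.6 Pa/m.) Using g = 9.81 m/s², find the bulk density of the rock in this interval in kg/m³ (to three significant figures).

ρ = (dP/dz)/g = 1.19 psi/ft / 9.81 m/s² = 26919 Pa/m / 9.81 m/s² = 2744.0 kg/m³

2740 kg/m³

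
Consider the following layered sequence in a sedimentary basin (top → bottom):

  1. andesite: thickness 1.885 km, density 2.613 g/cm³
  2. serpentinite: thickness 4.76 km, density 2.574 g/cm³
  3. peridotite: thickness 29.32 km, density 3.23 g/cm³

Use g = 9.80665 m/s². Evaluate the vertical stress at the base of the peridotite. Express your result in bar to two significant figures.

11000 bar

andesite: 2613 kg/m³ × 9.80665 m/s² × 1885 m = 4.830×10^7 Pa = 483.0 bar
serpentinite: 2574 kg/m³ × 9.80665 m/s² × 4760 m = 1.202×10^8 Pa = 1202 bar
peridotite: 3230 kg/m³ × 9.80665 m/s² × 29320 m = 9.287×10^8 Pa = 9287 bar
Total = 483.0 + 1202 + 9287 = 10972 bar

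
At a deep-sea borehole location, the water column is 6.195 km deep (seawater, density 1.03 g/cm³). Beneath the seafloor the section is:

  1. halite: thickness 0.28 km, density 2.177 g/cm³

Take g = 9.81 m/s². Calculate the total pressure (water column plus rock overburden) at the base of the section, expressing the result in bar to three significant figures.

seawater: 1030 kg/m³ × 9.81 m/s² × 6195 m = 6.260×10^7 Pa = 626.0 bar
halite: 2177 kg/m³ × 9.81 m/s² × 280 m = 5.980×10^6 Pa = 59.80 bar
Total = 626.0 + 59.80 = 685.76 bar

686 bar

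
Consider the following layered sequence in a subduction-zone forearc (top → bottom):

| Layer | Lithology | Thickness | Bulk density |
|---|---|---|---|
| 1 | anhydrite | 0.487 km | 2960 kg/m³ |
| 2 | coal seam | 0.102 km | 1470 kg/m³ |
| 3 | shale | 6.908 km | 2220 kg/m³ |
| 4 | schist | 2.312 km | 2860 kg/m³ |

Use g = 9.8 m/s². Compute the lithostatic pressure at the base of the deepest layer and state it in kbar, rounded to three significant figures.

2.31 kbar

anhydrite: 2960 kg/m³ × 9.8 m/s² × 487 m = 1.413×10^7 Pa = 0.1413 kbar
coal seam: 1470 kg/m³ × 9.8 m/s² × 102 m = 1.469×10^6 Pa = 0.01469 kbar
shale: 2220 kg/m³ × 9.8 m/s² × 6908 m = 1.503×10^8 Pa = 1.503 kbar
schist: 2860 kg/m³ × 9.8 m/s² × 2312 m = 6.480×10^7 Pa = 0.6480 kbar
Total = 0.1413 + 0.01469 + 1.503 + 0.6480 = 2.3069 kbar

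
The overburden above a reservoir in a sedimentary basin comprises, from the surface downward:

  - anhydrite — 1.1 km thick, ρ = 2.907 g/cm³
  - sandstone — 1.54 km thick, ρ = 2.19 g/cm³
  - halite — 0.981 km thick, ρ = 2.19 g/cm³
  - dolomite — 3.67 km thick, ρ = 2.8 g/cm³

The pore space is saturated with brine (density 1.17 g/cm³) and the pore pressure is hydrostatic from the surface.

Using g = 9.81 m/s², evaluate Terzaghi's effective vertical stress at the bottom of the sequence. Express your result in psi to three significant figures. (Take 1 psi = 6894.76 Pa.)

14900 psi

Overburden (lithostatic) stress σ_v:
anhydrite: 2907 kg/m³ × 9.81 m/s² × 1100 m = 3.137×10^7 Pa = 31.37 MPa
sandstone: 2190 kg/m³ × 9.81 m/s² × 1540 m = 3.309×10^7 Pa = 33.09 MPa
halite: 2190 kg/m³ × 9.81 m/s² × 981 m = 2.108×10^7 Pa = 21.08 MPa
dolomite: 2800 kg/m³ × 9.81 m/s² × 3670 m = 1.008×10^8 Pa = 100.8 MPa
Total = 31.37 + 33.09 + 21.08 + 100.8 = 186.34 MPa
Pore pressure P_p = 1170 kg/m³ × 9.81 m/s² × 7291 m = 8.368×10^7 Pa = 83.68 MPa
Effective stress σ' = σ_v − P_p = 186.3 − 83.68 = 102.65 MPa = 14889 psi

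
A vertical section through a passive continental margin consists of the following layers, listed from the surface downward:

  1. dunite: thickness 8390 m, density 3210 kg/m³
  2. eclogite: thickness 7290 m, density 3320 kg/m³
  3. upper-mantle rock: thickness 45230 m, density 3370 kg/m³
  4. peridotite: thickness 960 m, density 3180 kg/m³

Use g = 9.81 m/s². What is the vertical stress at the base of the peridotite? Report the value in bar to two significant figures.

dunite: 3210 kg/m³ × 9.81 m/s² × 8390 m = 2.642×10^8 Pa = 2642 bar
eclogite: 3320 kg/m³ × 9.81 m/s² × 7290 m = 2.374×10^8 Pa = 2374 bar
upper-mantle rock: 3370 kg/m³ × 9.81 m/s² × 45230 m = 1.495×10^9 Pa = 14953 bar
peridotite: 3180 kg/m³ × 9.81 m/s² × 960 m = 2.995×10^7 Pa = 299.5 bar
Total = 2642 + 2374 + 14953 + 299.5 = 20269 bar

20000 bar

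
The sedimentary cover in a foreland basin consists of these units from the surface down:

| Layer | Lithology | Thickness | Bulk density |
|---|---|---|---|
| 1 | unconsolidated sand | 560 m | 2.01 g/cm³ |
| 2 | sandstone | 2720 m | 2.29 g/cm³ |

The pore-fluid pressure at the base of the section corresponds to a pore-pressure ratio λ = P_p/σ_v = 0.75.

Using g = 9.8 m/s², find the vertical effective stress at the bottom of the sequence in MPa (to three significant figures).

18.0 MPa

Overburden (lithostatic) stress σ_v:
unconsolidated sand: 2010 kg/m³ × 9.8 m/s² × 560 m = 1.103×10^7 Pa = 11.03 MPa
sandstone: 2290 kg/m³ × 9.8 m/s² × 2720 m = 6.104×10^7 Pa = 61.04 MPa
Total = 11.03 + 61.04 = 72.073 MPa
Pore pressure P_p = λ·σ_v = 0.75 × 72.07 MPa = 54.05 MPa
Effective stress σ' = σ_v − P_p = 72.07 − 54.05 = 18.018 MPa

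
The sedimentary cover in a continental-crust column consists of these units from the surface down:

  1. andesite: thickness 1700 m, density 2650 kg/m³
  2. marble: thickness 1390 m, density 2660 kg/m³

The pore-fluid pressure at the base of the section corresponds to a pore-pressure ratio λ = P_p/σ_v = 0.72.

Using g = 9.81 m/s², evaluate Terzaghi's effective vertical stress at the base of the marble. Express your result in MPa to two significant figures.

Overburden (lithostatic) stress σ_v:
andesite: 2650 kg/m³ × 9.81 m/s² × 1700 m = 4.419×10^7 Pa = 44.19 MPa
marble: 2660 kg/m³ × 9.81 m/s² × 1390 m = 3.627×10^7 Pa = 36.27 MPa
Total = 44.19 + 36.27 = 80.466 MPa
Pore pressure P_p = λ·σ_v = 0.72 × 80.47 MPa = 57.94 MPa
Effective stress σ' = σ_v − P_p = 80.47 − 57.94 = 22.530 MPa

23 MPa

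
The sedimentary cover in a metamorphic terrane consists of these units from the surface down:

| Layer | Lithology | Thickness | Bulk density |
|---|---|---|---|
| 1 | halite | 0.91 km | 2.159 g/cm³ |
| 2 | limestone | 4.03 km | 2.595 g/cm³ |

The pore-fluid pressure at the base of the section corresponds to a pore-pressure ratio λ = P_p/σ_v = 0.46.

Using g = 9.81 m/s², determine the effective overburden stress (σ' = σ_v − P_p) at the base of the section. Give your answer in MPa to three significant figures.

65.8 MPa

Overburden (lithostatic) stress σ_v:
halite: 2159 kg/m³ × 9.81 m/s² × 910 m = 1.927×10^7 Pa = 19.27 MPa
limestone: 2595 kg/m³ × 9.81 m/s² × 4030 m = 1.026×10^8 Pa = 102.6 MPa
Total = 19.27 + 102.6 = 121.87 MPa
Pore pressure P_p = λ·σ_v = 0.46 × 121.9 MPa = 56.06 MPa
Effective stress σ' = σ_v − P_p = 121.9 − 56.06 = 65.807 MPa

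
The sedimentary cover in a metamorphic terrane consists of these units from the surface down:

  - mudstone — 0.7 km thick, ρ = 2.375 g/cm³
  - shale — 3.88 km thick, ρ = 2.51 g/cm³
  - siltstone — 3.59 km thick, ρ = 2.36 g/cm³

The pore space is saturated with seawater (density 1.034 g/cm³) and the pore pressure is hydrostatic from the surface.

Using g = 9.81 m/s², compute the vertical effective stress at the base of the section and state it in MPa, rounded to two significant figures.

Overburden (lithostatic) stress σ_v:
mudstone: 2375 kg/m³ × 9.81 m/s² × 700 m = 1.631×10^7 Pa = 16.31 MPa
shale: 2510 kg/m³ × 9.81 m/s² × 3880 m = 9.554×10^7 Pa = 95.54 MPa
siltstone: 2360 kg/m³ × 9.81 m/s² × 3590 m = 8.311×10^7 Pa = 83.11 MPa
Total = 16.31 + 95.54 + 83.11 = 194.96 MPa
Pore pressure P_p = 1034 kg/m³ × 9.81 m/s² × 8170 m = 8.287×10^7 Pa = 82.87 MPa
Effective stress σ' = σ_v − P_p = 195.0 − 82.87 = 112.09 MPa

110 MPa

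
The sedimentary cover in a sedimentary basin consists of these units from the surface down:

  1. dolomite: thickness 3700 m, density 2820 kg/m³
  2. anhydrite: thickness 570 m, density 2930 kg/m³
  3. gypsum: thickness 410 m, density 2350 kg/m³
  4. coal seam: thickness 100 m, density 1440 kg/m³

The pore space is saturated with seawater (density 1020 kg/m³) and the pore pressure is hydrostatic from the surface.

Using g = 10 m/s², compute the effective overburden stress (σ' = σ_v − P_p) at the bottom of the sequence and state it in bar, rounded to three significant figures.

Overburden (lithostatic) stress σ_v:
dolomite: 2820 kg/m³ × 10 m/s² × 3700 m = 1.043×10^8 Pa = 104.3 MPa
anhydrite: 2930 kg/m³ × 10 m/s² × 570 m = 1.670×10^7 Pa = 16.70 MPa
gypsum: 2350 kg/m³ × 10 m/s² × 410 m = 9.635×10^6 Pa = 9.635 MPa
coal seam: 1440 kg/m³ × 10 m/s² × 100 m = 1.440×10^6 Pa = 1.440 MPa
Total = 104.3 + 16.70 + 9.635 + 1.440 = 132.12 MPa
Pore pressure P_p = 1020 kg/m³ × 10 m/s² × 4780 m = 4.876×10^7 Pa = 48.76 MPa
Effective stress σ' = σ_v − P_p = 132.1 − 48.76 = 83.360 MPa = 833.60 bar

834 bar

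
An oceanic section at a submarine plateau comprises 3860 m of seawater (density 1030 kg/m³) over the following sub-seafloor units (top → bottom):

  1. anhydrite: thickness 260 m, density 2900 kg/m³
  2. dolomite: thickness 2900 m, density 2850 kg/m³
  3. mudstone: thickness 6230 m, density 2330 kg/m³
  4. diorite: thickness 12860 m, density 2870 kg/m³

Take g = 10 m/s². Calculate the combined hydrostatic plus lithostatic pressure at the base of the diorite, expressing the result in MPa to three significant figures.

644 MPa

seawater: 1030 kg/m³ × 10 m/s² × 3860 m = 3.976×10^7 Pa = 39.76 MPa
anhydrite: 2900 kg/m³ × 10 m/s² × 260 m = 7.540×10^6 Pa = 7.540 MPa
dolomite: 2850 kg/m³ × 10 m/s² × 2900 m = 8.265×10^7 Pa = 82.65 MPa
mudstone: 2330 kg/m³ × 10 m/s² × 6230 m = 1.452×10^8 Pa = 145.2 MPa
diorite: 2870 kg/m³ × 10 m/s² × 12860 m = 3.691×10^8 Pa = 369.1 MPa
Total = 39.76 + 7.540 + 82.65 + 145.2 + 369.1 = 644.19 MPa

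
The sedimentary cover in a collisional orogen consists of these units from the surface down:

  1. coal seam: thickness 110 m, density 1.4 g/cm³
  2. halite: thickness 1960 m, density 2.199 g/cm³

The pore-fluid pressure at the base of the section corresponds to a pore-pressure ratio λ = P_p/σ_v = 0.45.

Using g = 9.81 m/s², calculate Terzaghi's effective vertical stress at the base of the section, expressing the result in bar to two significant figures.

240 bar

Overburden (lithostatic) stress σ_v:
coal seam: 1400 kg/m³ × 9.81 m/s² × 110 m = 1.511×10^6 Pa = 1.511 MPa
halite: 2199 kg/m³ × 9.81 m/s² × 1960 m = 4.228×10^7 Pa = 42.28 MPa
Total = 1.511 + 42.28 = 43.792 MPa
Pore pressure P_p = λ·σ_v = 0.45 × 43.79 MPa = 19.71 MPa
Effective stress σ' = σ_v − P_p = 43.79 − 19.71 = 24.086 MPa = 240.86 bar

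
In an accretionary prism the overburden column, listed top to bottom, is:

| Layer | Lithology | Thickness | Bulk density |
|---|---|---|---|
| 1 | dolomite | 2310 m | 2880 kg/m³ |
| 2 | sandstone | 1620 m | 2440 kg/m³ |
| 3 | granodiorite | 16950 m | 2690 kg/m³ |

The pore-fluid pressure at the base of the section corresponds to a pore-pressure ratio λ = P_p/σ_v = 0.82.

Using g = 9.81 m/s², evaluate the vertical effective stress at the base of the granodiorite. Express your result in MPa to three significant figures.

99.2 MPa

Overburden (lithostatic) stress σ_v:
dolomite: 2880 kg/m³ × 9.81 m/s² × 2310 m = 6.526×10^7 Pa = 65.26 MPa
sandstone: 2440 kg/m³ × 9.81 m/s² × 1620 m = 3.878×10^7 Pa = 38.78 MPa
granodiorite: 2690 kg/m³ × 9.81 m/s² × 16950 m = 4.473×10^8 Pa = 447.3 MPa
Total = 65.26 + 38.78 + 447.3 = 551.33 MPa
Pore pressure P_p = λ·σ_v = 0.82 × 551.3 MPa = 452.1 MPa
Effective stress σ' = σ_v − P_p = 551.3 − 452.1 = 99.240 MPa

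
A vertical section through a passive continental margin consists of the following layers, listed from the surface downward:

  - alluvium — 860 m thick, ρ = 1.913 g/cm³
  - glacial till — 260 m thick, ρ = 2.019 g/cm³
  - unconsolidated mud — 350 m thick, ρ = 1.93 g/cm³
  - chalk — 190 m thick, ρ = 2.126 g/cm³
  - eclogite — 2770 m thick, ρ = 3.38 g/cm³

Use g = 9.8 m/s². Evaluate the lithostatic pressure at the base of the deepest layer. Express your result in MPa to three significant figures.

alluvium: 1913 kg/m³ × 9.8 m/s² × 860 m = 1.612×10^7 Pa = 16.12 MPa
glacial till: 2019 kg/m³ × 9.8 m/s² × 260 m = 5.144×10^6 Pa = 5.144 MPa
unconsolidated mud: 1930 kg/m³ × 9.8 m/s² × 350 m = 6.620×10^6 Pa = 6.620 MPa
chalk: 2126 kg/m³ × 9.8 m/s² × 190 m = 3.959×10^6 Pa = 3.959 MPa
eclogite: 3380 kg/m³ × 9.8 m/s² × 2770 m = 9.175×10^7 Pa = 91.75 MPa
Total = 16.12 + 5.144 + 6.620 + 3.959 + 91.75 = 123.60 MPa

124 MPa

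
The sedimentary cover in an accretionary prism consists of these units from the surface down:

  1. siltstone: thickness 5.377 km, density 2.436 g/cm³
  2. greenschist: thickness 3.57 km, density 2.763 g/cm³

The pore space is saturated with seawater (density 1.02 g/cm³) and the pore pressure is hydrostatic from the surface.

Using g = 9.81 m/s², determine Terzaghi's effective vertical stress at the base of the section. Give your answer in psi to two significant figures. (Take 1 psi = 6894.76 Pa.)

Overburden (lithostatic) stress σ_v:
siltstone: 2436 kg/m³ × 9.81 m/s² × 5377 m = 1.285×10^8 Pa = 128.5 MPa
greenschist: 2763 kg/m³ × 9.81 m/s² × 3570 m = 9.676×10^7 Pa = 96.76 MPa
Total = 128.5 + 96.76 = 225.26 MPa
Pore pressure P_p = 1020 kg/m³ × 9.81 m/s² × 8947 m = 8.953×10^7 Pa = 89.53 MPa
Effective stress σ' = σ_v − P_p = 225.3 − 89.53 = 135.73 MPa = 19687 psi

20000 psi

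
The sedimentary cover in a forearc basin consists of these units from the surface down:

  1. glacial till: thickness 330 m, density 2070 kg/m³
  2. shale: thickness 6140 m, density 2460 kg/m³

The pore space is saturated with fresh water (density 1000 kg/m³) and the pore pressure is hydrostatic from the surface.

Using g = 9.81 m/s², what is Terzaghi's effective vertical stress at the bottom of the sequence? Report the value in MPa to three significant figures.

Overburden (lithostatic) stress σ_v:
glacial till: 2070 kg/m³ × 9.81 m/s² × 330 m = 6.701×10^6 Pa = 6.701 MPa
shale: 2460 kg/m³ × 9.81 m/s² × 6140 m = 1.482×10^8 Pa = 148.2 MPa
Total = 6.701 + 148.2 = 154.88 MPa
Pore pressure P_p = 1000 kg/m³ × 9.81 m/s² × 6470 m = 6.347×10^7 Pa = 63.47 MPa
Effective stress σ' = σ_v − P_p = 154.9 − 63.47 = 91.405 MPa

91.4 MPa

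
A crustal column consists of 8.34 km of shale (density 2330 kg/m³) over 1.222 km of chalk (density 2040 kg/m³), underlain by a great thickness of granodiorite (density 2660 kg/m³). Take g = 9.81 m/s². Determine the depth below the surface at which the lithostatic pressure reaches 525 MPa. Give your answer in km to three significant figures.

Pressure at base of upper layers: 2330×9.81×8340 + 2040×9.81×1222 = 2.151×10^8 Pa = 215.1 MPa
Remaining pressure to be supplied by granodiorite: 5.250×10^8 − 2.151×10^8 = 3.099×10^8 Pa
Additional depth in granodiorite = 3.099×10^8 Pa / (2660 kg/m³ × 9.81 m/s²) = 11877 m
Total depth = 9562 m + 11877 m = 21439 m
= 21.439 km

21.4 km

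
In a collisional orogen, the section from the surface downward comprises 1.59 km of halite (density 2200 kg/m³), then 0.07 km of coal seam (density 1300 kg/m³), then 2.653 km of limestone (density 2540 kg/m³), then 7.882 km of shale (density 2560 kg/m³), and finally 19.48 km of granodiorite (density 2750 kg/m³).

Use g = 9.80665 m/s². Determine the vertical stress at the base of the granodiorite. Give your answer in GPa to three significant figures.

halite: 2200 kg/m³ × 9.80665 m/s² × 1590 m = 3.430×10^7 Pa = 0.03430 GPa
coal seam: 1300 kg/m³ × 9.80665 m/s² × 70 m = 8.924×10^5 Pa = 8.924×10^-4 GPa
limestone: 2540 kg/m³ × 9.80665 m/s² × 2653 m = 6.608×10^7 Pa = 0.06608 GPa
shale: 2560 kg/m³ × 9.80665 m/s² × 7882 m = 1.979×10^8 Pa = 0.1979 GPa
granodiorite: 2750 kg/m³ × 9.80665 m/s² × 19480 m = 5.253×10^8 Pa = 0.5253 GPa
Total = 0.03430 + 8.924×10^-4 + 0.06608 + 0.1979 + 0.5253 = 0.82450 GPa

0.824 GPa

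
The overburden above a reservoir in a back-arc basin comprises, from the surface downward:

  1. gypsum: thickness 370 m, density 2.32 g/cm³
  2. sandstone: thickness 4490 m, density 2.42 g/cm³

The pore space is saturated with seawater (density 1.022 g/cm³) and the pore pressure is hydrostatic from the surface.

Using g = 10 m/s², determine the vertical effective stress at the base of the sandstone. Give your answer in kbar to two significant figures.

Overburden (lithostatic) stress σ_v:
gypsum: 2320 kg/m³ × 10 m/s² × 370 m = 8.584×10^6 Pa = 8.584 MPa
sandstone: 2420 kg/m³ × 10 m/s² × 4490 m = 1.087×10^8 Pa = 108.7 MPa
Total = 8.584 + 108.7 = 117.24 MPa
Pore pressure P_p = 1022 kg/m³ × 10 m/s² × 4860 m = 4.967×10^7 Pa = 49.67 MPa
Effective stress σ' = σ_v − P_p = 117.2 − 49.67 = 67.573 MPa = 0.67573 kbar

0.68 kbar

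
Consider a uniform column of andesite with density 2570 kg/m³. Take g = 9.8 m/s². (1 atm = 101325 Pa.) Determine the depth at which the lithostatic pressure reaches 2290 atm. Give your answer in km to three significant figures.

h = P/(ρg) = 2290 atm / (2570 kg/m³ × 9.8 m/s²) = 2.320×10^8 Pa / 25186 Pa/m = 9212.8 m
= 9.2128 km

9.21 km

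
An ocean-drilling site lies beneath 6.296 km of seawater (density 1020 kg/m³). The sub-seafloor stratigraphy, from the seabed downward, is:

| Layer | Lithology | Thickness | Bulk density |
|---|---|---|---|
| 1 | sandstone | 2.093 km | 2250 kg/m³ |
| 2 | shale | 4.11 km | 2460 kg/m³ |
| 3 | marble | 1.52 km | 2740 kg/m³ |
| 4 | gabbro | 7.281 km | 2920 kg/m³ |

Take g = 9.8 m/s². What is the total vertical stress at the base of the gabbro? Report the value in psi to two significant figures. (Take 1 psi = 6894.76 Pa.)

66000 psi

seawater: 1020 kg/m³ × 9.8 m/s² × 6296 m = 6.293×10^7 Pa = 9128 psi
sandstone: 2250 kg/m³ × 9.8 m/s² × 2093 m = 4.615×10^7 Pa = 6694 psi
shale: 2460 kg/m³ × 9.8 m/s² × 4110 m = 9.908×10^7 Pa = 14371 psi
marble: 2740 kg/m³ × 9.8 m/s² × 1520 m = 4.082×10^7 Pa = 5920 psi
gabbro: 2920 kg/m³ × 9.8 m/s² × 7281 m = 2.084×10^8 Pa = 30219 psi
Total = 9128 + 6694 + 14371 + 5920 + 30219 = 66331 psi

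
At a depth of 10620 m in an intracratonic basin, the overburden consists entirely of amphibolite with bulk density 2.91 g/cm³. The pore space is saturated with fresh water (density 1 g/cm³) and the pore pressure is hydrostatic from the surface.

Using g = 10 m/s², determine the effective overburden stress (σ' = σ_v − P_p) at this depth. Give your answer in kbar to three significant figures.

Overburden (lithostatic) stress σ_v:
amphibolite: 2910 kg/m³ × 10 m/s² × 10620 m = 3.090×10^8 Pa = 309.0 MPa
Pore pressure P_p = 1000 kg/m³ × 10 m/s² × 10620 m = 1.062×10^8 Pa = 106.2 MPa
Effective stress σ' = σ_v − P_p = 309.0 − 106.2 = 202.84 MPa = 2.0284 kbar

2.03 kbar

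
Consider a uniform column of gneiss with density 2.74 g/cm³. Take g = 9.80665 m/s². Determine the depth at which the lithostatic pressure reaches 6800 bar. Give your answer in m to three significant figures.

h = P/(ρg) = 6800 bar / (2740 kg/m³ × 9.80665 m/s²) = 6.800×10^8 Pa / 26870 Pa/m = 25307 m

25300 m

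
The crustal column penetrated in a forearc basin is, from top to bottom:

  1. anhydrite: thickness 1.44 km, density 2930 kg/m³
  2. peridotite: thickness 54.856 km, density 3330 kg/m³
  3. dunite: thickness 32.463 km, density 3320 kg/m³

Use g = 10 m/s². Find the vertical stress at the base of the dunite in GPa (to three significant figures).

anhydrite: 2930 kg/m³ × 10 m/s² × 1440 m = 4.219×10^7 Pa = 0.04219 GPa
peridotite: 3330 kg/m³ × 10 m/s² × 54856 m = 1.827×10^9 Pa = 1.827 GPa
dunite: 3320 kg/m³ × 10 m/s² × 32463 m = 1.078×10^9 Pa = 1.078 GPa
Total = 0.04219 + 1.827 + 1.078 = 2.9467 GPa

2.95 GPa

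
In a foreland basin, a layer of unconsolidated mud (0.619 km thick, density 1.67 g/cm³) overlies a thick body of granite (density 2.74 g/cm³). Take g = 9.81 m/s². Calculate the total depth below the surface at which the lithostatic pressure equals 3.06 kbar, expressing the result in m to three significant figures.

11600 m

Pressure at base of upper layers: 1670×9.81×619 = 1.014×10^7 Pa = 0.1014 kbar
Remaining pressure to be supplied by granite: 3.060×10^8 − 1.014×10^7 = 2.959×10^8 Pa
Additional depth in granite = 2.959×10^8 Pa / (2740 kg/m³ × 9.81 m/s²) = 11007 m
Total depth = 619 m + 11007 m = 11626 m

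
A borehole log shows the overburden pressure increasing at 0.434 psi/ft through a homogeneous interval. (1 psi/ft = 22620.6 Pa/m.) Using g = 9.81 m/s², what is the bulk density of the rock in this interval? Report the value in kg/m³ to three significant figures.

1000 kg/m³

ρ = (dP/dz)/g = 0.434 psi/ft / 9.81 m/s² = 9817.3 Pa/m / 9.81 m/s² = 1000.7 kg/m³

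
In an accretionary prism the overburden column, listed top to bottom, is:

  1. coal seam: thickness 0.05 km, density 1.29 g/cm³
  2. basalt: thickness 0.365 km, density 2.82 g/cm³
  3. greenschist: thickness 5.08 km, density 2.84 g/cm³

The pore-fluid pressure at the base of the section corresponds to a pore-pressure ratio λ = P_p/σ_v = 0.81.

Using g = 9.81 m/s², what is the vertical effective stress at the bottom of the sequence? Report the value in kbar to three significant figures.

0.289 kbar

Overburden (lithostatic) stress σ_v:
coal seam: 1290 kg/m³ × 9.81 m/s² × 50 m = 6.327×10^5 Pa = 0.6327 MPa
basalt: 2820 kg/m³ × 9.81 m/s² × 365 m = 1.010×10^7 Pa = 10.10 MPa
greenschist: 2840 kg/m³ × 9.81 m/s² × 5080 m = 1.415×10^8 Pa = 141.5 MPa
Total = 0.6327 + 10.10 + 141.5 = 152.26 MPa
Pore pressure P_p = λ·σ_v = 0.81 × 152.3 MPa = 123.3 MPa
Effective stress σ' = σ_v − P_p = 152.3 − 123.3 = 28.930 MPa = 0.28930 kbar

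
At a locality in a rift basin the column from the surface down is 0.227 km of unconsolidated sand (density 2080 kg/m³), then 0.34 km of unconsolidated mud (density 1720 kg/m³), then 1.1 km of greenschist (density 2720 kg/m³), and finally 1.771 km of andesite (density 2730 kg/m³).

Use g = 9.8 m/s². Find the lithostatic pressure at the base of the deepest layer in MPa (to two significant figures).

unconsolidated sand: 2080 kg/m³ × 9.8 m/s² × 227 m = 4.627×10^6 Pa = 4.627 MPa
unconsolidated mud: 1720 kg/m³ × 9.8 m/s² × 340 m = 5.731×10^6 Pa = 5.731 MPa
greenschist: 2720 kg/m³ × 9.8 m/s² × 1100 m = 2.932×10^7 Pa = 29.32 MPa
andesite: 2730 kg/m³ × 9.8 m/s² × 1771 m = 4.738×10^7 Pa = 47.38 MPa
Total = 4.627 + 5.731 + 29.32 + 47.38 = 87.061 MPa

87 MPa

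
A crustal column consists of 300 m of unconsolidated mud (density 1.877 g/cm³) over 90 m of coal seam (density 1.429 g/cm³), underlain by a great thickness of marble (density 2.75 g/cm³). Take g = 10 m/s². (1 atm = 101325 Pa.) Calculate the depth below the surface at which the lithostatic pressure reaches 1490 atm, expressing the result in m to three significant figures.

Pressure at base of upper layers: 1877×10×300 + 1429×10×90 = 6.917×10^6 Pa = 68.27 atm
Remaining pressure to be supplied by marble: 1.510×10^8 − 6.917×10^6 = 1.441×10^8 Pa
Additional depth in marble = 1.441×10^8 Pa / (2750 kg/m³ × 10 m/s²) = 5238.4 m
Total depth = 390 m + 5238.4 m = 5628.4 m

5630 m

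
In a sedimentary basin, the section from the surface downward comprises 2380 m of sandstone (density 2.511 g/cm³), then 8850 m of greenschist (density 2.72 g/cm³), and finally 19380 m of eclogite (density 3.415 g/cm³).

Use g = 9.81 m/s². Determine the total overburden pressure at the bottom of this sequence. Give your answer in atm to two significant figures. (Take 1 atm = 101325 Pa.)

sandstone: 2511 kg/m³ × 9.81 m/s² × 2380 m = 5.863×10^7 Pa = 578.6 atm
greenschist: 2720 kg/m³ × 9.81 m/s² × 8850 m = 2.361×10^8 Pa = 2331 atm
eclogite: 3415 kg/m³ × 9.81 m/s² × 19380 m = 6.493×10^8 Pa = 6408 atm
Total = 578.6 + 2331 + 6408 = 9316.8 atm

9300 atm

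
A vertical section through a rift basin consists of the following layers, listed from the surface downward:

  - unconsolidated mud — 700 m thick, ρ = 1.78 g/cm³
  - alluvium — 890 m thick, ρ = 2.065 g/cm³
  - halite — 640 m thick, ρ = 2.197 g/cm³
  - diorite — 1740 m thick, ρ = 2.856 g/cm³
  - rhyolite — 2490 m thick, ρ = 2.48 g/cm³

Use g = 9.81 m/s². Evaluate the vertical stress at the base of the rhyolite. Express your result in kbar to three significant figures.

unconsolidated mud: 1780 kg/m³ × 9.81 m/s² × 700 m = 1.222×10^7 Pa = 0.1222 kbar
alluvium: 2065 kg/m³ × 9.81 m/s² × 890 m = 1.803×10^7 Pa = 0.1803 kbar
halite: 2197 kg/m³ × 9.81 m/s² × 640 m = 1.379×10^7 Pa = 0.1379 kbar
diorite: 2856 kg/m³ × 9.81 m/s² × 1740 m = 4.875×10^7 Pa = 0.4875 kbar
rhyolite: 2480 kg/m³ × 9.81 m/s² × 2490 m = 6.058×10^7 Pa = 0.6058 kbar
Total = 0.1222 + 0.1803 + 0.1379 + 0.4875 + 0.6058 = 1.5338 kbar

1.53 kbar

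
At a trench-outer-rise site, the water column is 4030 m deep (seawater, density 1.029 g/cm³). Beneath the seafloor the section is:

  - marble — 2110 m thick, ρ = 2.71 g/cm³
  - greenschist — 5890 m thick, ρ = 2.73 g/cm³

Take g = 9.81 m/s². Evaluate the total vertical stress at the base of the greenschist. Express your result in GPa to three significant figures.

seawater: 1029 kg/m³ × 9.81 m/s² × 4030 m = 4.068×10^7 Pa = 0.04068 GPa
marble: 2710 kg/m³ × 9.81 m/s² × 2110 m = 5.609×10^7 Pa = 0.05609 GPa
greenschist: 2730 kg/m³ × 9.81 m/s² × 5890 m = 1.577×10^8 Pa = 0.1577 GPa
Total = 0.04068 + 0.05609 + 0.1577 = 0.25452 GPa

0.255 GPa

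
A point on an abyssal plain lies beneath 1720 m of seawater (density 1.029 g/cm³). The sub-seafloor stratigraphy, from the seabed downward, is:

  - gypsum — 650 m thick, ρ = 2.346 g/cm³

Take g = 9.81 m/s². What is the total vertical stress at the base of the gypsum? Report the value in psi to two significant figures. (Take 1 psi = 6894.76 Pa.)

seawater: 1029 kg/m³ × 9.81 m/s² × 1720 m = 1.736×10^7 Pa = 2518 psi
gypsum: 2346 kg/m³ × 9.81 m/s² × 650 m = 1.496×10^7 Pa = 2170 psi
Total = 2518 + 2170 = 4687.9 psi

4700 psi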